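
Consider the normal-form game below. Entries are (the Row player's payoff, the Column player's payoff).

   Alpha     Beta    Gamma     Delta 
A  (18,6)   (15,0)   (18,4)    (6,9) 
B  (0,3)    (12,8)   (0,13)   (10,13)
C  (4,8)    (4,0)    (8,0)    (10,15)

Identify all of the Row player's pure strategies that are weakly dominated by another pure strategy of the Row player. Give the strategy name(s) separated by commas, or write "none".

Nothing dominates A: B at Alpha (18>0); C at Alpha (18>4).
B is not dominated — it holds its own against A at Delta (10>6); C at Beta (12>4).
C: no other strategy beats it everywhere (A at Delta (10>6); B at Alpha (4>0)).

none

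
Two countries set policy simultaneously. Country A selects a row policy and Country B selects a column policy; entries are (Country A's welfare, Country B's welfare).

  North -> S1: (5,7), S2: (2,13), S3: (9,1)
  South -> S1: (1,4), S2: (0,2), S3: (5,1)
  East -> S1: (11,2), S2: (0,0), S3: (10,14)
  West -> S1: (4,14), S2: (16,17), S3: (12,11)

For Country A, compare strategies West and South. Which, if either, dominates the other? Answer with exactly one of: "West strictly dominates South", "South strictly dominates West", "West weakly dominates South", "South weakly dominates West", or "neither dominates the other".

West strictly dominates South

West's payoffs vs South's, by Country B's action — S1: 4>1, S2: 16>0, S3: 12>5.
West gives a strictly higher payoff against each choice by Country B, so West strictly dominates South.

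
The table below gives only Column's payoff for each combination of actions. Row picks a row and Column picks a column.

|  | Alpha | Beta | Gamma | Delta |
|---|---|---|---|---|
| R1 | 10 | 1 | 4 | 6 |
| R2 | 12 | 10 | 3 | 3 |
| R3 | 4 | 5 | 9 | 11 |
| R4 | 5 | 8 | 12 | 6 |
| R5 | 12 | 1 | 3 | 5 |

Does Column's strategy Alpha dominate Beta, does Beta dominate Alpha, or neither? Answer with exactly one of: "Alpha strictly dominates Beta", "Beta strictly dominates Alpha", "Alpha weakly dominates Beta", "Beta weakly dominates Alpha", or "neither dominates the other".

neither dominates the other

Compare Alpha to Beta across each opponent action: R1: 10>1, R2: 12>10, R3: 4<5, R4: 5<8, R5: 12>1.
Alpha does better at R1, R2, R5 but worse at R3, R4; neither strategy dominates the other.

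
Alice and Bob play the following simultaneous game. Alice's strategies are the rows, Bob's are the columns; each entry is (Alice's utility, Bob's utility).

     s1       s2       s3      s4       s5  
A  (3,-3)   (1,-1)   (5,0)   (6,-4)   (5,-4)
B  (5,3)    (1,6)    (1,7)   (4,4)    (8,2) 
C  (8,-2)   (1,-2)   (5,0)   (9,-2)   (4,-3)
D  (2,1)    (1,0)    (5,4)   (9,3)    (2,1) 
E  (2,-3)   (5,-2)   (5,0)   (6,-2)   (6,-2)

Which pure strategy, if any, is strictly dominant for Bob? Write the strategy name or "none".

s3

s3 vs s1: A: 0>-3, B: 7>3, C: 0>-2, D: 4>1, E: 0>-3.
s3 vs s2: A: 0>-1, B: 7>6, C: 0>-2, D: 4>0, E: 0>-2.
s3 vs s4: A: 0>-4, B: 7>4, C: 0>-2, D: 4>3, E: 0>-2.
s3 vs s5: A: 0>-4, B: 7>2, C: 0>-3, D: 4>1, E: 0>-2.
s3 strictly beats every other strategy against every opponent action, so it is strictly dominant.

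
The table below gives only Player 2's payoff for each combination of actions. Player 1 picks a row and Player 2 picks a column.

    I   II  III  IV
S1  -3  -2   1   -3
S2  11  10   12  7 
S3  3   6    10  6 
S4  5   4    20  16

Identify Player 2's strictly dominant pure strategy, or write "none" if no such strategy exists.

III

III vs I: S1: 1>-3, S2: 12>11, S3: 10>3, S4: 20>5.
III vs II: S1: 1>-2, S2: 12>10, S3: 10>6, S4: 20>4.
III vs IV: S1: 1>-3, S2: 12>7, S3: 10>6, S4: 20>16.
III strictly beats every other strategy against every opponent action, so it is strictly dominant.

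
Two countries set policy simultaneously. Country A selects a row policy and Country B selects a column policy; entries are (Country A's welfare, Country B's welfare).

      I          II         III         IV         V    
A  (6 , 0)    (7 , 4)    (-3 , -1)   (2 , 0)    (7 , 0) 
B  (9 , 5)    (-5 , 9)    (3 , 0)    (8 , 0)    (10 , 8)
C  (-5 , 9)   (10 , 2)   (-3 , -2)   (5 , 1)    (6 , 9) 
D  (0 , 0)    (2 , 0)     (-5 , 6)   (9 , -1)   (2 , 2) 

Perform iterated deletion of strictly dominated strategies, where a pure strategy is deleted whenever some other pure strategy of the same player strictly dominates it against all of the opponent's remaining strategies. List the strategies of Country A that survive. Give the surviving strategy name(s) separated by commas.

A, B, C

Column IV is eliminated: II beats it against every remaining row (A: 4>0, B: 9>0, C: 2>1, D: 0>-1).
Row D is eliminated: A beats it against every remaining column (I: 6>0, II: 7>2, III: -3>-5, V: 7>2).
Country B's strategy III is strictly dominated by I (A: 0>-1, B: 5>0, C: 9>-2) and is removed.
Among the remaining strategies, none is strictly dominated by another pure strategy of the same player, so the elimination stops.
Surviving strategies — Country A: {A, B, C}; Country B: {I, II, V}.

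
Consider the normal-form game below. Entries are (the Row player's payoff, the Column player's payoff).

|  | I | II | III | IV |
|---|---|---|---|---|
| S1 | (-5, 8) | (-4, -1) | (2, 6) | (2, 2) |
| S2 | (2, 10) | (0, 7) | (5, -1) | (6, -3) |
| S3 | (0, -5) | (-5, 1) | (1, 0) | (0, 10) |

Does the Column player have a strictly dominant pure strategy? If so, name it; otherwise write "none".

I fails to dominate II at S3 (-5<1).
II fails to dominate I at S1 (-1<8).
III fails to dominate I at S1 (6<8).
IV fails to dominate I at S1 (2<8).
No single strategy dominates all the others.

none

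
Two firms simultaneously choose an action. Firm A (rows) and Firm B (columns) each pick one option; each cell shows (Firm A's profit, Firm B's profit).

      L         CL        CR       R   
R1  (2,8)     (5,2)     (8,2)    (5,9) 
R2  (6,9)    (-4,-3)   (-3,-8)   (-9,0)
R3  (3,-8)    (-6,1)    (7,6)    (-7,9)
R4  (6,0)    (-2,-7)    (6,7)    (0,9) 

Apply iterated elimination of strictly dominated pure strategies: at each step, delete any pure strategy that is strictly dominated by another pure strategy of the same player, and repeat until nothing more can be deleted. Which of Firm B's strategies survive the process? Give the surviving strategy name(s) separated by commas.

Firm B's strategy CL is strictly dominated by R (R1: 9>2, R2: 0>-3, R3: 9>1, R4: 9>-7) and is removed.
For Firm B, R strictly dominates CR on the remaining rows (R1: 9>2, R2: 0>-8, R3: 9>6, R4: 9>7); eliminate CR.
For Firm A, R4 strictly dominates R3 on the remaining columns (L: 6>3, R: 0>-7); eliminate R3.
Among the remaining strategies, none is strictly dominated by another pure strategy of the same player, so the elimination stops.
Surviving strategies — Firm A: {R1, R2, R4}; Firm B: {L, R}.

L, R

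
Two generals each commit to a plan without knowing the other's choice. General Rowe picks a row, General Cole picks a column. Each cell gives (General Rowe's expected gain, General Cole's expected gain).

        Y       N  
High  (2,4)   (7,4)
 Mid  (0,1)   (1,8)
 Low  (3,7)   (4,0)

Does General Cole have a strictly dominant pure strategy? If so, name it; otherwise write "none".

none

Y fails to dominate N at High (4=4).
N fails to dominate Y at High (4=4).
No single strategy dominates all the others.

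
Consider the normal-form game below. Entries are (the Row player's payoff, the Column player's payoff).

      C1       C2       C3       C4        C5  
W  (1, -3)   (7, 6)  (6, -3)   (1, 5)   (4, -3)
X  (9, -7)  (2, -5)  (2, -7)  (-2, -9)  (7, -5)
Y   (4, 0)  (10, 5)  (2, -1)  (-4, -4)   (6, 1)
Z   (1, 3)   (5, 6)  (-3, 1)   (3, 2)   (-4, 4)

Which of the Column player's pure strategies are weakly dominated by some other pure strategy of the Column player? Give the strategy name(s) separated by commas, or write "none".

C1, C3, C4, C5

C1 is weakly dominated by C2 (W: 6>-3, X: -5>-7, Y: 5>0, Z: 6>3).
C2 is not dominated — it holds its own against C1 at W (6>-3); C3 at W (6>-3); C4 at W (6>5); C5 at W (6>-3).
C3: dominated, since C1 does at least as well everywhere (W: -3=-3, X: -7=-7, Y: 0>-1, Z: 3>1).
C4: dominated, since C2 does at least as well everywhere (W: 6>5, X: -5>-9, Y: 5>-4, Z: 6>2).
C5: dominated, since C2 does at least as well everywhere (W: 6>-3, X: -5=-5, Y: 5>1, Z: 6>4).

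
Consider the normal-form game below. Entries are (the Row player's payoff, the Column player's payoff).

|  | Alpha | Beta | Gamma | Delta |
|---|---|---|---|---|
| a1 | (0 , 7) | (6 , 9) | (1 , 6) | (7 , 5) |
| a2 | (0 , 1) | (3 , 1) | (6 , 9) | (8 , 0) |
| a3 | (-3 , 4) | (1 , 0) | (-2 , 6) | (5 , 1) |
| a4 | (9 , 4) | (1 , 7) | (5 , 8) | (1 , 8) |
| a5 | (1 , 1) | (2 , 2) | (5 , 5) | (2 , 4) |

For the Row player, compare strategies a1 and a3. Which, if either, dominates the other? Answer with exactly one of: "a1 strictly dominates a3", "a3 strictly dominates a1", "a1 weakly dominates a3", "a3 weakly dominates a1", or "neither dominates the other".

a1's payoffs vs a3's, by the Column player's action — Alpha: 0>-3, Beta: 6>1, Gamma: 1>-2, Delta: 7>5.
a1 gives a strictly higher payoff against each choice by the Column player, so a1 strictly dominates a3.

a1 strictly dominates a3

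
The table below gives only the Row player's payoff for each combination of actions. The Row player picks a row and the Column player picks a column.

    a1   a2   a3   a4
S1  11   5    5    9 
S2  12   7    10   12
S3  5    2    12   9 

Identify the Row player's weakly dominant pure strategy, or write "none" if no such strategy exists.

none

S1 fails to dominate S2 at a1 (11<12).
S2 fails to dominate S3 at a3 (10<12).
S3 fails to dominate S1 at a1 (5<11).
No single strategy dominates all the others.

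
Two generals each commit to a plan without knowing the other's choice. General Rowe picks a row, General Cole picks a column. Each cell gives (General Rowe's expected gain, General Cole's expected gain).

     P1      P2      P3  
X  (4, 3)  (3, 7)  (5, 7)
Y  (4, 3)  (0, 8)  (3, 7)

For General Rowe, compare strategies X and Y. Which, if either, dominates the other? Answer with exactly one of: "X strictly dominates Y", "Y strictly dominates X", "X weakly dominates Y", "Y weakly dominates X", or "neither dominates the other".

X weakly dominates Y

Compare X to Y across every action of General Cole: P1: 4=4, P2: 3>0, P3: 5>3.
X is at least as good everywhere and strictly better somewhere (tied only at P1), so X weakly but not strictly dominates Y.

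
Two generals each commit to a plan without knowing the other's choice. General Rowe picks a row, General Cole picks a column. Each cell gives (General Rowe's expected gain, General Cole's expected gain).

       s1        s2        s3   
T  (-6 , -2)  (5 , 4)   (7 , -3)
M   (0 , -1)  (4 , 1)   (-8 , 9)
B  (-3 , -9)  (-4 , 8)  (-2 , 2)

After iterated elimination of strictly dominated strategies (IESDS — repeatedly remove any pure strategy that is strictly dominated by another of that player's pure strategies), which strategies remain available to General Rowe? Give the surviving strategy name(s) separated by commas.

Column s1 is eliminated: s2 beats it against every remaining row (T: 4>-2, M: 1>-1, B: 8>-9).
Row M is eliminated: T beats it against every remaining column (s2: 5>4, s3: 7>-8).
Row B is eliminated: T beats it against every remaining column (s2: 5>-4, s3: 7>-2).
Column s3 is eliminated: s2 beats it against every remaining row (T: 4>-3).
Among the remaining strategies, none is strictly dominated by another pure strategy of the same player, so the elimination stops.
Surviving strategies — General Rowe: {T}; General Cole: {s2}.

T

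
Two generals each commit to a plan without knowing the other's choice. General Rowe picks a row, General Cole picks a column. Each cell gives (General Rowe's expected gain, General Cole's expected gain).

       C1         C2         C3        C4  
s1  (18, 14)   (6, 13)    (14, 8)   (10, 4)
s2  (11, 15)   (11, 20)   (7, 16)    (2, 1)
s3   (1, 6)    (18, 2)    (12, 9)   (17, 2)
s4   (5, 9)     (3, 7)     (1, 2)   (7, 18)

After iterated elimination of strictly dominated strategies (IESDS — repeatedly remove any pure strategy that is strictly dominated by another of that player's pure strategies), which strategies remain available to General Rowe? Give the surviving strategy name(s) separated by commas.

General Rowe's strategy s4 is strictly dominated by s1 (C1: 18>5, C2: 6>3, C3: 14>1, C4: 10>7) and is removed.
For General Cole, C1 strictly dominates C4 on the remaining rows (s1: 14>4, s2: 15>1, s3: 6>2); eliminate C4.
Among the remaining strategies, none is strictly dominated by another pure strategy of the same player, so the elimination stops.
Surviving strategies — General Rowe: {s1, s2, s3}; General Cole: {C1, C2, C3}.

s1, s2, s3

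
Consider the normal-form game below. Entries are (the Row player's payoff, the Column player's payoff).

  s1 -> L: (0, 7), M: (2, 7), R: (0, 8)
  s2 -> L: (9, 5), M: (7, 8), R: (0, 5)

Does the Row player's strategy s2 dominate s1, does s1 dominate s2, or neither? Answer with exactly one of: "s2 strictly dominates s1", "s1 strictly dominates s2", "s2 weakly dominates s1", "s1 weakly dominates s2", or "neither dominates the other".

s2's payoffs vs s1's, by the Column player's action — L: 9>0, M: 7>2, R: 0=0.
s2 is at least as good everywhere and strictly better somewhere (tied only at R), so s2 weakly but not strictly dominates s1.

s2 weakly dominates s1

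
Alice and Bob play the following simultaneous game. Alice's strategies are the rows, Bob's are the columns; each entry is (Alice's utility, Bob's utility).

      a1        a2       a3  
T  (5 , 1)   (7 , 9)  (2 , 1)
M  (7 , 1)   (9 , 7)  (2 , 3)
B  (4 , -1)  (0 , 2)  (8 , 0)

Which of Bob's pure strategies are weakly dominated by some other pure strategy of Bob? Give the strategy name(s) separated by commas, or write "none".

a1, a3

a2 weakly dominates a1 — T: 9>1, M: 7>1, B: 2>-1.
a2 is not dominated — it holds its own against a1 at T (9>1); a3 at T (9>1).
a2 weakly dominates a3 — T: 9>1, M: 7>3, B: 2>0.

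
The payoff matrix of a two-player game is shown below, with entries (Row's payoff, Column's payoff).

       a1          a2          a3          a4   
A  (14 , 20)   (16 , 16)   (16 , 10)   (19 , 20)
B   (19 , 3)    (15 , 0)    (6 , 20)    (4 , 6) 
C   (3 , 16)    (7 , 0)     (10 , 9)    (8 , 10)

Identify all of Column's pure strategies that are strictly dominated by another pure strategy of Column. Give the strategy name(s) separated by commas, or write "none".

Nothing dominates a1: a2 at A (20>16); a3 at A (20>10); a4 at A (20=20).
a2 is strictly dominated by a1 (A: 20>16, B: 3>0, C: 16>0).
a3 is not dominated — it holds its own against a1 at B (20>3); a2 at B (20>0); a4 at B (20>6).
a4: no other strategy beats it everywhere (a1 at A (20=20); a2 at A (20>16); a3 at A (20>10)).

a2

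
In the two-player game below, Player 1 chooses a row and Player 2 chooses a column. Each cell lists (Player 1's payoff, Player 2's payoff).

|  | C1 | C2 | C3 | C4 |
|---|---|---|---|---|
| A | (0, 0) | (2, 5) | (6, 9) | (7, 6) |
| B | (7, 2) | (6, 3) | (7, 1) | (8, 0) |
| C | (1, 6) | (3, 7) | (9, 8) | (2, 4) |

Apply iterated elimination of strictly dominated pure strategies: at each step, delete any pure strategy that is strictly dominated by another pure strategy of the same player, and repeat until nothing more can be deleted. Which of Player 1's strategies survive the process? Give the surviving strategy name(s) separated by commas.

B, C

For Player 1, B strictly dominates A on the remaining columns (C1: 7>0, C2: 6>2, C3: 7>6, C4: 8>7); eliminate A.
For Player 2, C2 strictly dominates C1 on the remaining rows (B: 3>2, C: 7>6); eliminate C1.
For Player 2, C2 strictly dominates C4 on the remaining rows (B: 3>0, C: 7>4); eliminate C4.
Among the remaining strategies, none is strictly dominated by another pure strategy of the same player, so the elimination stops.
Surviving strategies — Player 1: {B, C}; Player 2: {C2, C3}.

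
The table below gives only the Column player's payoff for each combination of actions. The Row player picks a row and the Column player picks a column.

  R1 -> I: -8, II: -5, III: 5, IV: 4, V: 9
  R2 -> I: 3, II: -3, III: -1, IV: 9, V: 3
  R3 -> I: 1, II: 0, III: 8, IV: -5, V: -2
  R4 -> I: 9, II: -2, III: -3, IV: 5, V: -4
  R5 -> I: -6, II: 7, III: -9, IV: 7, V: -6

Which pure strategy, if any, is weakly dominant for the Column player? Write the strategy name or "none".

I fails to dominate II at R1 (-8<-5).
II fails to dominate I at R2 (-3<3).
III fails to dominate I at R2 (-1<3).
IV fails to dominate I at R3 (-5<1).
V fails to dominate I at R3 (-2<1).
No single strategy dominates all the others.

none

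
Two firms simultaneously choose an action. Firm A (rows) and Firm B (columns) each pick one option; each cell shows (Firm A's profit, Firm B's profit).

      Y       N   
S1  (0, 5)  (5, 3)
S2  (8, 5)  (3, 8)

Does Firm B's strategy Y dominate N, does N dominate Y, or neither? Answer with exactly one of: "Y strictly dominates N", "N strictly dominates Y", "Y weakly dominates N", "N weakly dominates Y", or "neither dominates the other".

neither dominates the other

Y's payoffs vs N's, by Firm A's action — S1: 5>3, S2: 5<8.
Y does better at S1 but worse at S2; neither strategy dominates the other.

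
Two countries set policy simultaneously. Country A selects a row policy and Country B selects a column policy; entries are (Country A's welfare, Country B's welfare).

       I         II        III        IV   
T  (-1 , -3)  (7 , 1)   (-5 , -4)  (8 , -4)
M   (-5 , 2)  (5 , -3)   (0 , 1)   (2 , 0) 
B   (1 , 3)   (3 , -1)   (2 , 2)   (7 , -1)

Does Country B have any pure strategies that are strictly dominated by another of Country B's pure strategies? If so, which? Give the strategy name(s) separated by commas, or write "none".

Nothing dominates I: II at M (2>-3); III at T (-3>-4); IV at T (-3>-4).
II is not dominated — it holds its own against I at T (1>-3); III at T (1>-4); IV at T (1>-4).
I strictly dominates III — T: -3>-4, M: 2>1, B: 3>2.
IV is strictly dominated by I (T: -3>-4, M: 2>0, B: 3>-1).

III, IV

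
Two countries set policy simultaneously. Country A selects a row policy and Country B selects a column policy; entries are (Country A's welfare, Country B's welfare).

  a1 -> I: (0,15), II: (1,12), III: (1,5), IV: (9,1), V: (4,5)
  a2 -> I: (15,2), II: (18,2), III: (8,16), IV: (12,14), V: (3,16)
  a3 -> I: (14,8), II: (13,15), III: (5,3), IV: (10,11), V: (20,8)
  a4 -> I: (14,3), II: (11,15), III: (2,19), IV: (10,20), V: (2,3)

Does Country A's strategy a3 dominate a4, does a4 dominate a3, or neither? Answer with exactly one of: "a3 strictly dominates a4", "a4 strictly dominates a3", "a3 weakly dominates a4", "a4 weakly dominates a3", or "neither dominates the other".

a3's payoffs vs a4's, by Country B's action — I: 14=14, II: 13>11, III: 5>2, IV: 10=10, V: 20>2.
a3 is at least as good everywhere and strictly better somewhere (tied only at I, IV), so a3 weakly but not strictly dominates a4.

a3 weakly dominates a4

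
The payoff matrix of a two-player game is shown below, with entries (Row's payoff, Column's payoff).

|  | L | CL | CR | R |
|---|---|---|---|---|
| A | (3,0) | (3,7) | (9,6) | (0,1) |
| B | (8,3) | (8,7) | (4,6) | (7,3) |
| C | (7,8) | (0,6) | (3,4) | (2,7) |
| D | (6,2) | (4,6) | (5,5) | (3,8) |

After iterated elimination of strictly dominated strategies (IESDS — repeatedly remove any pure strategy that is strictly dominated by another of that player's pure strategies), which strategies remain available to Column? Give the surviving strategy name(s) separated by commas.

Row C is eliminated: B beats it against every remaining column (L: 8>7, CL: 8>0, CR: 4>3, R: 7>2).
Column's strategy L is strictly dominated by CL (A: 7>0, B: 7>3, D: 6>2) and is removed.
Column's strategy CR is strictly dominated by CL (A: 7>6, B: 7>6, D: 6>5) and is removed.
Row A is eliminated: B beats it against every remaining column (CL: 8>3, R: 7>0).
Row D is eliminated: B beats it against every remaining column (CL: 8>4, R: 7>3).
Column R is eliminated: CL beats it against every remaining row (B: 7>3).
Among the remaining strategies, none is strictly dominated by another pure strategy of the same player, so the elimination stops.
Surviving strategies — Row: {B}; Column: {CL}.

CL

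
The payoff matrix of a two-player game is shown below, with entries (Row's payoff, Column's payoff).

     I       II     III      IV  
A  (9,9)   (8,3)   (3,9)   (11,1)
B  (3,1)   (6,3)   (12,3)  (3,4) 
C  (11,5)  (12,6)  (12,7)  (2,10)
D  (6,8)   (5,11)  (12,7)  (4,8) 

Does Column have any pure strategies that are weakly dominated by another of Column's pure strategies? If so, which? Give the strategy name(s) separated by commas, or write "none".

I is not dominated — it holds its own against II at A (9>3); III at D (8>7); IV at A (9>1).
II: no other strategy beats it everywhere (I at B (3>1); III at D (11>7); IV at A (3>1)).
III: no other strategy beats it everywhere (I at B (3>1); II at A (9>3); IV at A (9>1)).
Nothing dominates IV: I at B (4>1); II at B (4>3); III at B (4>3).

none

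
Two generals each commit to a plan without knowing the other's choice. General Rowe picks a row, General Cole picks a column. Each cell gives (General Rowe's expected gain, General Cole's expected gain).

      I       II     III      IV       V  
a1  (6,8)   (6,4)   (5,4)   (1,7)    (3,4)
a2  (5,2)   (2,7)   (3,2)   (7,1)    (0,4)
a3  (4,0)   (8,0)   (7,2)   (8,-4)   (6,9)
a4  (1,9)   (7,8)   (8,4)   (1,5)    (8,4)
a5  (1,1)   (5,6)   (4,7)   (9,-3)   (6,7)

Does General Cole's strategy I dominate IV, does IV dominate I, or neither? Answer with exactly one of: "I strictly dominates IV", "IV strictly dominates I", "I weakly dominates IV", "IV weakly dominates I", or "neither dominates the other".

I's payoffs vs IV's, by General Rowe's action — a1: 8>7, a2: 2>1, a3: 0>-4, a4: 9>5, a5: 1>-3.
Every comparison favours I, so I strictly dominates IV.

I strictly dominates IV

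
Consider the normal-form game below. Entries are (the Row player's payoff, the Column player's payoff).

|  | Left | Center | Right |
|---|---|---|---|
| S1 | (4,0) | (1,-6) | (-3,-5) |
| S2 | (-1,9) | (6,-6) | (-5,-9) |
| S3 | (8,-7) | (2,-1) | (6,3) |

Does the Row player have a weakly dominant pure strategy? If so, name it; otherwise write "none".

S1 fails to dominate S2 at Center (1<6).
S2 fails to dominate S1 at Left (-1<4).
S3 fails to dominate S2 at Center (2<6).
No single strategy dominates all the others.

none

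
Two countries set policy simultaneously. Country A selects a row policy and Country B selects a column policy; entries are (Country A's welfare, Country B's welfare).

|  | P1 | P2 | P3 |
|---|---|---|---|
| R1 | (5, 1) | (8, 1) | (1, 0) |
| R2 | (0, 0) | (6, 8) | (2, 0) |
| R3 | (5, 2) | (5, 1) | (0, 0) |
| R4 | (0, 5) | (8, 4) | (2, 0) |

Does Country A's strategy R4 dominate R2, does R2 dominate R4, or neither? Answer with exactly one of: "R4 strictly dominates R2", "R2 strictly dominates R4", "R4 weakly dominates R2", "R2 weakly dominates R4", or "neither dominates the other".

Compare R4 to R2 across every action of Country B: P1: 0=0, P2: 8>6, P3: 2=2.
R4 is at least as good everywhere and strictly better somewhere (tied only at P1, P3), so R4 weakly but not strictly dominates R2.

R4 weakly dominates R2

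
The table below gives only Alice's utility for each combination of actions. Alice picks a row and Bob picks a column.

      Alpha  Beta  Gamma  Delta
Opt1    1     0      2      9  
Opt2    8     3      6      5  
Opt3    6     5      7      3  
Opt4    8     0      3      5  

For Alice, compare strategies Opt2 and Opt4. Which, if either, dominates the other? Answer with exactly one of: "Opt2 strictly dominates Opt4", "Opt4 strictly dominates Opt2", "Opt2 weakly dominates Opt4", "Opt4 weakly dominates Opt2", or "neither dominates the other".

Opt2's payoffs vs Opt4's, by Bob's action — Alpha: 8=8, Beta: 3>0, Gamma: 6>3, Delta: 5=5.
Opt2 is at least as good everywhere and strictly better somewhere (tied only at Alpha, Delta), so Opt2 weakly but not strictly dominates Opt4.

Opt2 weakly dominates Opt4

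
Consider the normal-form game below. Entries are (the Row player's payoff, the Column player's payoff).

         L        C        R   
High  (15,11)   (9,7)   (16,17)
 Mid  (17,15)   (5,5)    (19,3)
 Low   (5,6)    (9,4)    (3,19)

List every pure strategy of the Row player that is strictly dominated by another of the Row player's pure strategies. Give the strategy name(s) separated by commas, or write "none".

Nothing dominates High: Mid at C (9>5); Low at L (15>5).
Nothing dominates Mid: High at L (17>15); Low at L (17>5).
Low: no other strategy beats it everywhere (High at C (9=9); Mid at C (9>5)).

none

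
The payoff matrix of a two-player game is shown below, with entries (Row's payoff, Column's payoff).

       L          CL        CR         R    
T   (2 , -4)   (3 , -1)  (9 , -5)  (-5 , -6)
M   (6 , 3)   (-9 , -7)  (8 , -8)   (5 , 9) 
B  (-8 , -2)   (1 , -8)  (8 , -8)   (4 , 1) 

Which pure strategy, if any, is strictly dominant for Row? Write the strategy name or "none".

none

T fails to dominate M at L (2<6).
M fails to dominate T at CL (-9<3).
B fails to dominate T at L (-8<2).
No single strategy dominates all the others.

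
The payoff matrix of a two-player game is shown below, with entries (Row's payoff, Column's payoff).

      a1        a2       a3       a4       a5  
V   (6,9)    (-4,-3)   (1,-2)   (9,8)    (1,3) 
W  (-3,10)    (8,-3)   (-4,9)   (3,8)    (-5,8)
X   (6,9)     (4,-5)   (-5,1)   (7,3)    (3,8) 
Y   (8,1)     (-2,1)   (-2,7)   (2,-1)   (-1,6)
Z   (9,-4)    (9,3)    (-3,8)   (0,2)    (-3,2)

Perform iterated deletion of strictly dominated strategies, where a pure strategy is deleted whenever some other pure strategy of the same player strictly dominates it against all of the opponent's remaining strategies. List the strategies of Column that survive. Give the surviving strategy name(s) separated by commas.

a1, a3, a4, a5

For Column, a3 strictly dominates a2 on the remaining rows (V: -2>-3, W: 9>-3, X: 1>-5, Y: 7>1, Z: 8>3); eliminate a2.
For Row, V strictly dominates W on the remaining columns (a1: 6>-3, a3: 1>-4, a4: 9>3, a5: 1>-5); eliminate W.
Among the remaining strategies, none is strictly dominated by another pure strategy of the same player, so the elimination stops.
Surviving strategies — Row: {V, X, Y, Z}; Column: {a1, a3, a4, a5}.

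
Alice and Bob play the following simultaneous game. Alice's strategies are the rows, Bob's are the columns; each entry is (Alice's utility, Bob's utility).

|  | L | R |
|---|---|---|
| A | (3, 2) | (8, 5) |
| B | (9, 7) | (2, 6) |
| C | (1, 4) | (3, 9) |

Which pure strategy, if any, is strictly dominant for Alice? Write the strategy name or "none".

none

A fails to dominate B at L (3<9).
B fails to dominate A at R (2<8).
C fails to dominate A at L (1<3).
No single strategy dominates all the others.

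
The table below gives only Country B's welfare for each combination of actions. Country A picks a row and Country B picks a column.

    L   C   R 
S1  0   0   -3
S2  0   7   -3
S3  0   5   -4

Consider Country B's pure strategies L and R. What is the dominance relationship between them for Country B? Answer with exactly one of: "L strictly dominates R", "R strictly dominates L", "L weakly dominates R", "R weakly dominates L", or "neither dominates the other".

L's payoffs vs R's, by Country A's action — S1: 0>-3, S2: 0>-3, S3: 0>-4.
L gives a strictly higher payoff against each choice by Country A, so L strictly dominates R.

L strictly dominates R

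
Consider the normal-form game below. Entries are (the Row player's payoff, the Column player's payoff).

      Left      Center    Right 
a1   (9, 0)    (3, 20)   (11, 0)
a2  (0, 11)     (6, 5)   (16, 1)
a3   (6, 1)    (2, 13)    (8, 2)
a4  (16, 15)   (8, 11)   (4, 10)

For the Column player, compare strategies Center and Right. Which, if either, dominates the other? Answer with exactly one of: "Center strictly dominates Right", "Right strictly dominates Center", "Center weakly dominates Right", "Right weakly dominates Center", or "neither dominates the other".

Center's payoffs vs Right's, by the Row player's action — a1: 20>0, a2: 5>1, a3: 13>2, a4: 11>10.
Center gives a strictly higher payoff against every action of the Row player, so Center strictly dominates Right.

Center strictly dominates Right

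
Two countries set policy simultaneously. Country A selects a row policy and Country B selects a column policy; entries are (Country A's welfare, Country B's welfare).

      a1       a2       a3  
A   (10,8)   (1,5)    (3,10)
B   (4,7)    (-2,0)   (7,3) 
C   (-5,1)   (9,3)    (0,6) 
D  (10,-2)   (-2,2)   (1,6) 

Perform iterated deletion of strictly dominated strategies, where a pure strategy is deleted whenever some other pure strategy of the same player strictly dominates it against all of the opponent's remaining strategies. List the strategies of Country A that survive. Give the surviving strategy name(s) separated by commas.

A, B, D

Country B's strategy a2 is strictly dominated by a3 (A: 10>5, B: 3>0, C: 6>3, D: 6>2) and is removed.
For Country A, A strictly dominates C on the remaining columns (a1: 10>-5, a3: 3>0); eliminate C.
Among the remaining strategies, none is strictly dominated by another pure strategy of the same player, so the elimination stops.
Surviving strategies — Country A: {A, B, D}; Country B: {a1, a3}.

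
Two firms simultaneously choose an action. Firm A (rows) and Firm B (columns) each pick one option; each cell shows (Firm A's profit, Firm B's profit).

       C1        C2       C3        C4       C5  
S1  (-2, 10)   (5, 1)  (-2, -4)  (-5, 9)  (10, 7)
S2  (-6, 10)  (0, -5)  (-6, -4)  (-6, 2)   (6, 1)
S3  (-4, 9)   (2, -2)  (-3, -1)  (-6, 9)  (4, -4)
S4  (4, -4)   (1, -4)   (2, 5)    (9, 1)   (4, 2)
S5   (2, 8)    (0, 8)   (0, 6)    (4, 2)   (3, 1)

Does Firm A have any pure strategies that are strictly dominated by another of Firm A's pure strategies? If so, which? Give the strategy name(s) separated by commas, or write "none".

S2, S3, S5

Nothing dominates S1: S2 at C1 (-2>-6); S3 at C1 (-2>-4); S4 at C2 (5>1); S5 at C2 (5>0).
S1 strictly dominates S2 — C1: -2>-6, C2: 5>0, C3: -2>-6, C4: -5>-6, C5: 10>6.
S1 strictly dominates S3 — C1: -2>-4, C2: 5>2, C3: -2>-3, C4: -5>-6, C5: 10>4.
S4: no other strategy beats it everywhere (S1 at C1 (4>-2); S2 at C1 (4>-6); S3 at C1 (4>-4); S5 at C1 (4>2)).
S5 is strictly dominated by S4 (C1: 4>2, C2: 1>0, C3: 2>0, C4: 9>4, C5: 4>3).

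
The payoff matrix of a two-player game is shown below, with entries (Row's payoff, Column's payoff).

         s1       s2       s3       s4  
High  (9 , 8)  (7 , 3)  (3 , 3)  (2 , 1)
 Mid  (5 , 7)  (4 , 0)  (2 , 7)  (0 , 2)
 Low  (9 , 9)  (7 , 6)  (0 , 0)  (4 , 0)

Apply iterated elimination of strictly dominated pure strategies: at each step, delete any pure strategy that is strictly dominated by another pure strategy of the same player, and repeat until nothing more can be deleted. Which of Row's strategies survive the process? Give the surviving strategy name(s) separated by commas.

High, Low

For Row, High strictly dominates Mid on the remaining columns (s1: 9>5, s2: 7>4, s3: 3>2, s4: 2>0); eliminate Mid.
For Column, s1 strictly dominates s2 on the remaining rows (High: 8>3, Low: 9>6); eliminate s2.
Column's strategy s3 is strictly dominated by s1 (High: 8>3, Low: 9>0) and is removed.
Column s4 is eliminated: s1 beats it against every remaining row (High: 8>1, Low: 9>0).
Among the remaining strategies, none is strictly dominated by another pure strategy of the same player, so the elimination stops.
Surviving strategies — Row: {High, Low}; Column: {s1}.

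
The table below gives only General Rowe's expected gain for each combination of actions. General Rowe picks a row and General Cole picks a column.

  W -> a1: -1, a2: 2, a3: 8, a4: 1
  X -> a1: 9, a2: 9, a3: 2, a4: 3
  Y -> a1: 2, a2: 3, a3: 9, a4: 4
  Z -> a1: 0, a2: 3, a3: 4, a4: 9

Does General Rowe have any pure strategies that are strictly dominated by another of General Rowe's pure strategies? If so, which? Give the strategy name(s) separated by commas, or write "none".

W: dominated, since Y does at least as well everywhere (a1: 2>-1, a2: 3>2, a3: 9>8, a4: 4>1).
X is not dominated — it holds its own against W at a1 (9>-1); Y at a1 (9>2); Z at a1 (9>0).
Nothing dominates Y: W at a1 (2>-1); X at a3 (9>2); Z at a1 (2>0).
Nothing dominates Z: W at a1 (0>-1); X at a3 (4>2); Y at a2 (3=3).

W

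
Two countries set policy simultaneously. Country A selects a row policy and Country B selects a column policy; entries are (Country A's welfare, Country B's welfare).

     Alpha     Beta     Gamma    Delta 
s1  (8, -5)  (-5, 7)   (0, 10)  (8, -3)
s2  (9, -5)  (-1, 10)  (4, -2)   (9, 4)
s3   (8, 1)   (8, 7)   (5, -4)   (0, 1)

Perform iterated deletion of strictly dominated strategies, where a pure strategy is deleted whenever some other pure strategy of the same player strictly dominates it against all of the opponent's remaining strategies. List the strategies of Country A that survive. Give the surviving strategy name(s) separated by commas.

Country A's strategy s1 is strictly dominated by s2 (Alpha: 9>8, Beta: -1>-5, Gamma: 4>0, Delta: 9>8) and is removed.
For Country B, Beta strictly dominates Alpha on the remaining rows (s2: 10>-5, s3: 7>1); eliminate Alpha.
For Country B, Beta strictly dominates Gamma on the remaining rows (s2: 10>-2, s3: 7>-4); eliminate Gamma.
For Country B, Beta strictly dominates Delta on the remaining rows (s2: 10>4, s3: 7>1); eliminate Delta.
Country A's strategy s2 is strictly dominated by s3 (Beta: 8>-1) and is removed.
Among the remaining strategies, none is strictly dominated by another pure strategy of the same player, so the elimination stops.
Surviving strategies — Country A: {s3}; Country B: {Beta}.

s3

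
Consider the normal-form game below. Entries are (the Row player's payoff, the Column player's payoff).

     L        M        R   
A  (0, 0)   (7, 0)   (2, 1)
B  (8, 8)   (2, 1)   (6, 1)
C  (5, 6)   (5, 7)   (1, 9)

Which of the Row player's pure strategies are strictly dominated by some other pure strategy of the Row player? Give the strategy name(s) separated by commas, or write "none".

A is not dominated — it holds its own against B at M (7>2); C at M (7>5).
Nothing dominates B: A at L (8>0); C at L (8>5).
Nothing dominates C: A at L (5>0); B at M (5>2).

none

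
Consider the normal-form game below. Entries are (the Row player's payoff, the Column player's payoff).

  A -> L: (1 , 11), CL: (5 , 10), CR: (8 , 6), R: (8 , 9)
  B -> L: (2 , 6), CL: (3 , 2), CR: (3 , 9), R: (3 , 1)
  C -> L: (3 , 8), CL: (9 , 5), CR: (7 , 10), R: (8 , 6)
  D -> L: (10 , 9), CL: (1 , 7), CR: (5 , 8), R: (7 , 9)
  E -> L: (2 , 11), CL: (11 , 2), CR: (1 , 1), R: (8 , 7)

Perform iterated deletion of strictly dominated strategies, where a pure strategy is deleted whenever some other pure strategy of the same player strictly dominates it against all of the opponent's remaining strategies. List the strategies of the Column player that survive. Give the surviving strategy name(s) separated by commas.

L, CR, R

The Row player's strategy B is strictly dominated by C (L: 3>2, CL: 9>3, CR: 7>3, R: 8>3) and is removed.
For the Column player, L strictly dominates CL on the remaining rows (A: 11>10, C: 8>5, D: 9>7, E: 11>2); eliminate CL.
Among the remaining strategies, none is strictly dominated by another pure strategy of the same player, so the elimination stops.
Surviving strategies — the Row player: {A, C, D, E}; the Column player: {L, CR, R}.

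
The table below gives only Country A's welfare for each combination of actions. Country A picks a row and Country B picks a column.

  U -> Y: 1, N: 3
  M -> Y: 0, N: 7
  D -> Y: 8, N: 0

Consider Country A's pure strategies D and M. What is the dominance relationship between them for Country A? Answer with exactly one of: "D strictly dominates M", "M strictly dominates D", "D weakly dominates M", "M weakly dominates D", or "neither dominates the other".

Compare D to M across each choice by Country B: Y: 8>0, N: 0<7.
D does better at Y but worse at N; neither strategy dominates the other.

neither dominates the other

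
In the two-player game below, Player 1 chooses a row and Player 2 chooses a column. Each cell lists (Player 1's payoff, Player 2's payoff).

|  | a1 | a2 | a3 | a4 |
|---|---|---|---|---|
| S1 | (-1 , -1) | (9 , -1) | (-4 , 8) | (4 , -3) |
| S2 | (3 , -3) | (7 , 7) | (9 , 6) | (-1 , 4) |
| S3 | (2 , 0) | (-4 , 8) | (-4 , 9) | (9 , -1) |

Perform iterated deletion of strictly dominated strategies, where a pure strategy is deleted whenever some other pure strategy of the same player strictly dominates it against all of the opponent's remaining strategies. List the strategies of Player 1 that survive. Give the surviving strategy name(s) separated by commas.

For Player 2, a3 strictly dominates a1 on the remaining rows (S1: 8>-1, S2: 6>-3, S3: 9>0); eliminate a1.
Column a4 is eliminated: a2 beats it against every remaining row (S1: -1>-3, S2: 7>4, S3: 8>-1).
Row S3 is eliminated: S2 beats it against every remaining column (a2: 7>-4, a3: 9>-4).
Among the remaining strategies, none is strictly dominated by another pure strategy of the same player, so the elimination stops.
Surviving strategies — Player 1: {S1, S2}; Player 2: {a2, a3}.

S1, S2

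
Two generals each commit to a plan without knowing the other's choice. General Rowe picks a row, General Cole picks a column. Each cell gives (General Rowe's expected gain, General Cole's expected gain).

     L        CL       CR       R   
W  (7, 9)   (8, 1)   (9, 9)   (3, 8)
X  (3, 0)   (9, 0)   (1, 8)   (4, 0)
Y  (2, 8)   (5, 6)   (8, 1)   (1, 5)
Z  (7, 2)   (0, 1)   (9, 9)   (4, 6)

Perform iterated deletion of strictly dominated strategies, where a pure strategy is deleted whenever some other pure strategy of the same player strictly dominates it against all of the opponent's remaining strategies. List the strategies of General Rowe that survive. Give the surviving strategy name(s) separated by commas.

General Rowe's strategy Y is strictly dominated by W (L: 7>2, CL: 8>5, CR: 9>8, R: 3>1) and is removed.
For General Cole, CR strictly dominates CL on the remaining rows (W: 9>1, X: 8>0, Z: 9>1); eliminate CL.
For General Cole, CR strictly dominates R on the remaining rows (W: 9>8, X: 8>0, Z: 9>6); eliminate R.
For General Rowe, W strictly dominates X on the remaining columns (L: 7>3, CR: 9>1); eliminate X.
Among the remaining strategies, none is strictly dominated by another pure strategy of the same player, so the elimination stops.
Surviving strategies — General Rowe: {W, Z}; General Cole: {L, CR}.

W, Z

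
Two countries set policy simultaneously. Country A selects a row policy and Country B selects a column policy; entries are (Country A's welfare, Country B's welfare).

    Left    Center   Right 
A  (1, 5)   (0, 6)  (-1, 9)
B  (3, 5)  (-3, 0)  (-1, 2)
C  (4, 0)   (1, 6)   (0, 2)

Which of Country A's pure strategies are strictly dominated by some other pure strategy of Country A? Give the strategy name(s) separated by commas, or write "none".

A: dominated, since C does at least as well everywhere (Left: 4>1, Center: 1>0, Right: 0>-1).
B: dominated, since C does at least as well everywhere (Left: 4>3, Center: 1>-3, Right: 0>-1).
Nothing dominates C: A at Left (4>1); B at Left (4>3).

A, B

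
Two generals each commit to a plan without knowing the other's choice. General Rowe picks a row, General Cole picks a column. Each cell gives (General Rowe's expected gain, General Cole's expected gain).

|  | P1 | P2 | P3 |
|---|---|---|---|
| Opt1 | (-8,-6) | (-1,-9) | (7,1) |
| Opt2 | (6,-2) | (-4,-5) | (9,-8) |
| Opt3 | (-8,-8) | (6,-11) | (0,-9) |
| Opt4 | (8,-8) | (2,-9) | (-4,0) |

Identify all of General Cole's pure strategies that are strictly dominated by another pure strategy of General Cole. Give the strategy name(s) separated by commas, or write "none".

Nothing dominates P1: P2 at Opt1 (-6>-9); P3 at Opt2 (-2>-8).
P1 strictly dominates P2 — Opt1: -6>-9, Opt2: -2>-5, Opt3: -8>-11, Opt4: -8>-9.
Nothing dominates P3: P1 at Opt1 (1>-6); P2 at Opt1 (1>-9).

P2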